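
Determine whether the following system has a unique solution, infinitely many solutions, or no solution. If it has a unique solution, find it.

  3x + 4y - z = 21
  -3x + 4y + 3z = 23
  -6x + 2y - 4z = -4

x = 1, y = 5, z = 2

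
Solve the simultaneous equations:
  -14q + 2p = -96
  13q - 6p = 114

p = -6, q = 6

Row-reduce the augmented matrix:
R1 ← R1 / (2).
R2 ← R2 + 6·R1.
R2 ← R2 / (-29).
R1 ← R1 + 7·R2.
Reading off the reduced rows gives p = -6, q = 6.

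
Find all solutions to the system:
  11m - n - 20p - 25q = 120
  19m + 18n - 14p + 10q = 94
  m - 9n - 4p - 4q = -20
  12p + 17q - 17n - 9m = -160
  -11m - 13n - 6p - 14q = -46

Row-reduce the augmented matrix:
R1 ← R1 / (11).
R2 ← R2 − 19·R1.
R3 ← R3 − 1·R1.
R4 ← R4 + 9·R1.
R5 ← R5 + 11·R1.
R2 ← R2 / (217/11).
R1 ← R1 + 1/11·R2.
R3 ← R3 + 98/11·R2.
R4 ← R4 + 196/11·R2.
R5 ← R5 + 14·R2.
R3 ← R3 / (220/31).
R1 ← R1 + 374/217·R3.
R2 ← R2 − 226/217·R3.
R4 ← R4 − 440/31·R3.
R5 ← R5 + 354/31·R3.
Swap R4 and R5.
R4 ← R4 / (3807/110).
R1 ← R1 − 237/70·R4.
R2 ← R2 + 443/770·R4.
R3 ← R3 − 691/220·R4.
R5 reduces to 0 = 0, so the extra equation is consistent.
Reading off the reduced rows gives m = 4, n = 4, p = 1, q = -4.

m = 4, n = 4, p = 1, q = -4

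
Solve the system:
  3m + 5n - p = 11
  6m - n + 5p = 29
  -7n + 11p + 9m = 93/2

Row-reduce:
R1 ← R1 / (3).
R2 ← R2 − 6·R1.
R3 ← R3 − 9·R1.
R2 ← R2 / (-11).
R1 ← R1 − 5/3·R2.
R3 ← R3 + 22·R2.
Row 3 reduces to 0 = -1/2, a contradiction. The system is inconsistent.

no solution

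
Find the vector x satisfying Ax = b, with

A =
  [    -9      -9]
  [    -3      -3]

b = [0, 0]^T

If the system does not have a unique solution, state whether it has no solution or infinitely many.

infinitely many solutions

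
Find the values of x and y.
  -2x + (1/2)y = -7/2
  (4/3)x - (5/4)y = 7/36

x = 7/3, y = 7/3

Row-reduce the augmented matrix:
R1 ← R1 / (-2).
R2 ← R2 − 4/3·R1.
R2 ← R2 / (-11/12).
R1 ← R1 + 1/4·R2.
Reading off the reduced rows gives x = 7/3, y = 7/3.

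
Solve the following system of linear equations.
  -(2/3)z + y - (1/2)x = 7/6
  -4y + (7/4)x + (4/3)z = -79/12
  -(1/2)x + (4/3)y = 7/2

Row-reduce:
R1 ← R1 / (-1/2).
R2 ← R2 − 7/4·R1.
R3 ← R3 + 1/2·R1.
R2 ← R2 / (-1/2).
R1 ← R1 + 2·R2.
R3 ← R3 − 1/3·R2.
Row 3 reduces to 0 = 2/3, a contradiction. The system is inconsistent.

no solution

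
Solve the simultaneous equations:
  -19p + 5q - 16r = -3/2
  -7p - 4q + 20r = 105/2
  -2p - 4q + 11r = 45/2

Row-reduce the augmented matrix:
R1 ← R1 / (-19).
R2 ← R2 + 7·R1.
R3 ← R3 + 2·R1.
R2 ← R2 / (-111/19).
R1 ← R1 + 5/19·R2.
R3 ← R3 + 86/19·R2.
R3 ← R3 / (-273/37).
R1 ← R1 + 12/37·R3.
R2 ← R2 + 164/37·R3.
Reading off the reduced rows gives p = -3/2, q = 2, r = 5/2.

p = -3/2, q = 2, r = 5/2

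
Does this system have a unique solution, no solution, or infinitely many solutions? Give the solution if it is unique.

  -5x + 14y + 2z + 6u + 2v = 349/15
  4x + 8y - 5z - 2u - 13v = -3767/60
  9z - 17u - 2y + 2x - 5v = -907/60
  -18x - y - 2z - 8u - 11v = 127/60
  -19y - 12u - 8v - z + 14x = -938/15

x = -5/2, y = -2/3, z = 3, u = 8/5, v = 9/4

Row-reduce the augmented matrix:
R1 ← R1 / (-5).
R2 ← R2 − 4·R1.
R3 ← R3 − 2·R1.
R4 ← R4 + 18·R1.
R5 ← R5 − 14·R1.
R2 ← R2 / (96/5).
R1 ← R1 + 14/5·R2.
R3 ← R3 − 18/5·R2.
R4 ← R4 + 257/5·R2.
R5 ← R5 − 101/5·R2.
R3 ← R3 / (167/16).
R1 ← R1 + 43/48·R3.
R2 ← R2 + 17/96·R3.
R4 ← R4 + 1757/96·R3.
R5 ← R5 − 785/96·R3.
R4 ← R4 / (-16241/334).
R1 ← R1 + 349/167·R4.
R2 ← R2 + 37/334·R4.
R3 ← R3 + 242/167·R4.
R5 ← R5 − 4577/334·R4.
R5 ← R5 / (-57484/16241).
R1 ← R1 − 158/16241·R5.
R2 ← R2 + 8275/16241·R5.
R3 ← R3 − 22121/16241·R5.
R4 ← R4 − 17480/16241·R5.
Reading off the reduced rows gives x = -5/2, y = -2/3, z = 3, u = 8/5, v = 9/4.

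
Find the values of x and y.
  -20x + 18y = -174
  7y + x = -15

x = 6, y = -3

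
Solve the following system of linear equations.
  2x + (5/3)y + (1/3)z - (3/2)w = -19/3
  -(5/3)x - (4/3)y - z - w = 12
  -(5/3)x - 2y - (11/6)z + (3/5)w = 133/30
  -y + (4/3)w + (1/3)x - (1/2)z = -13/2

x = -5, y = -2, z = 3, w = -4

Row-reduce the augmented matrix:
R1 ← R1 / (2).
R2 ← R2 + 5/3·R1.
R3 ← R3 + 5/3·R1.
R4 ← R4 − 1/3·R1.
R2 ← R2 / (1/18).
R1 ← R1 − 5/6·R2.
R3 ← R3 + 11/18·R2.
R4 ← R4 + 23/18·R2.
R3 ← R3 / (-19/2).
R1 ← R1 − 11·R3.
R2 ← R2 + 13·R3.
R4 ← R4 + 103/6·R3.
R4 ← R4 / (-811/190).
R1 ← R1 − 341/95·R4.
R2 ← R2 + 1091/190·R4.
R3 ← R3 − 254/95·R4.
Reading off the reduced rows gives x = -5, y = -2, z = 3, w = -4.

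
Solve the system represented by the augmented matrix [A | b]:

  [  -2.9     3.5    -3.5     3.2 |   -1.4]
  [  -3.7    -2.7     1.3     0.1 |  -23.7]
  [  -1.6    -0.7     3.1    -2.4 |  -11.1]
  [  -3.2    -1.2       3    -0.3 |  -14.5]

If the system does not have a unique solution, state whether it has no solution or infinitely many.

x_1 = 5, x_2 = 3, x_3 = 2, x_4 = 3

Row-reduce the augmented matrix:
R1 ← R1 / (-29/10).
R2 ← R2 + 37/10·R1.
R3 ← R3 + 8/5·R1.
R4 ← R4 + 16/5·R1.
R2 ← R2 / (-1039/145).
R1 ← R1 + 35/29·R2.
R3 ← R3 + 763/290·R2.
R4 ← R4 + 734/145·R2.
R3 ← R3 / (30277/10390).
R1 ← R1 − 245/1039·R3.
R2 ← R2 + 836/1039·R3.
R4 ← R4 − 14489/5195·R3.
R4 ← R4 / (237634/151385).
R1 ← R1 + 6476/30277·R4.
R2 ← R2 + 11539/60554·R4.
R3 ← R3 + 56171/60554·R4.
Reading off the reduced rows gives x_1 = 5, x_2 = 3, x_3 = 2, x_4 = 3.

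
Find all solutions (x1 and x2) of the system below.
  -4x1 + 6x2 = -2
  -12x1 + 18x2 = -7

Row-reduce:
R1 ← R1 / (-4).
R2 ← R2 + 12·R1.
Row 2 reduces to 0 = -1, a contradiction. The system is inconsistent.

no solution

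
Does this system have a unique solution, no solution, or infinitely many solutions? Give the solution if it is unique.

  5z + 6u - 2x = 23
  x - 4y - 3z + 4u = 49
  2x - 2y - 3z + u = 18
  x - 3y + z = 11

Row-reduce the augmented matrix:
R1 ← R1 / (-2).
R2 ← R2 − 1·R1.
R3 ← R3 − 2·R1.
R4 ← R4 − 1·R1.
R2 ← R2 / (-4).
R3 ← R3 + 2·R2.
R4 ← R4 + 3·R2.
R3 ← R3 / (9/4).
R1 ← R1 + 5/2·R3.
R2 ← R2 − 1/8·R3.
R4 ← R4 − 31/8·R3.
R4 ← R4 / (-149/18).
R1 ← R1 − 8/9·R4.
R2 ← R2 + 35/18·R4.
R3 ← R3 − 14/9·R4.
Reading off the reduced rows gives x = -4, y = -6, z = -3, u = 5.

x = -4, y = -6, z = -3, u = 5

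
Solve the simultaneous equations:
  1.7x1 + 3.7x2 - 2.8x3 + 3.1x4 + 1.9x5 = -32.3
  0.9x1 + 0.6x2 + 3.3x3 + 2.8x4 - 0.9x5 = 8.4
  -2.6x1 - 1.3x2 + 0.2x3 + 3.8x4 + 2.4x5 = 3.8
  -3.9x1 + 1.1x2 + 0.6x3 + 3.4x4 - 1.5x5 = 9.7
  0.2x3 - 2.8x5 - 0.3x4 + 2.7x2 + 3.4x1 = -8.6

x1 = -2, x2 = -4, x3 = 3, x4 = 0, x5 = -3

Row-reduce the augmented matrix:
R1 ← R1 / (17/10).
R2 ← R2 − 9/10·R1.
R3 ← R3 + 13/5·R1.
R4 ← R4 + 39/10·R1.
R5 ← R5 − 17/5·R1.
R2 ← R2 / (-231/170).
R1 ← R1 − 37/17·R2.
R3 ← R3 − 741/170·R2.
R4 ← R4 − 163/17·R2.
R5 ← R5 + 47/10·R2.
R3 ← R3 / (8669/770).
R1 ← R1 − 463/77·R3.
R2 ← R2 + 271/77·R3.
R4 ← R4 − 2150/77·R3.
R5 ← R5 + 8271/770·R3.
R4 ← R4 / (-3046313/260070).
R1 ← R1 + 74573/26007·R4.
R2 ← R2 − 77482/26007·R4.
R3 ← R3 − 9439/8669·R4.
R5 ← R5 − 308813/260070·R4.
R5 ← R5 / (-25115401/15231565).
R1 ← R1 − 1822451/3046313·R5.
R2 ← R2 + 3149274/3046313·R5.
R3 ← R3 + 2649928/3046313·R5.
R4 ← R4 − 2233014/3046313·R5.
Reading off the reduced rows gives x1 = -2, x2 = -4, x3 = 3, x4 = 0, x5 = -3.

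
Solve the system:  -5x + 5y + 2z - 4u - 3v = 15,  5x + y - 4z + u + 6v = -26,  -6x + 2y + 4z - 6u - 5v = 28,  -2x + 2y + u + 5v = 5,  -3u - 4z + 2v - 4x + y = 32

x = -6, y = -3, z = -2, u = -1, v = 0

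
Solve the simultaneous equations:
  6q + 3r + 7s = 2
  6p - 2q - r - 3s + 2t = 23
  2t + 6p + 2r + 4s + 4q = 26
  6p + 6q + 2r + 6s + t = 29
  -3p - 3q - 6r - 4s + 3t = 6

Row-reduce:
Swap R1 and R2.
R1 ← R1 / (6).
R3 ← R3 − 6·R1.
R4 ← R4 − 6·R1.
R5 ← R5 + 3·R1.
R2 ← R2 / (6).
R1 ← R1 + 1/3·R2.
R3 ← R3 − 6·R2.
R4 ← R4 − 8·R2.
R5 ← R5 + 4·R2.
Swap R3 and R4.
R3 ← R3 / (-1).
R2 ← R2 − 1/2·R3.
R5 ← R5 + 9/2·R3.
Swap R4 and R5.
R4 ← R4 / (2/3).
R1 ← R1 + 1/9·R4.
R2 ← R2 − 1·R4.
R3 ← R3 − 1/3·R4.
Row 5 reduces to 0 = 1, a contradiction. The system is inconsistent.

no solution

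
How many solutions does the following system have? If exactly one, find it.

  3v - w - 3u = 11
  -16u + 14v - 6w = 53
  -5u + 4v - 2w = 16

no solution

Row-reduce:
R1 ← R1 / (-3).
R2 ← R2 + 16·R1.
R3 ← R3 + 5·R1.
R2 ← R2 / (-2).
R1 ← R1 + 1·R2.
R3 ← R3 + 1·R2.
Row 3 reduces to 0 = 1/2, a contradiction. The system is inconsistent.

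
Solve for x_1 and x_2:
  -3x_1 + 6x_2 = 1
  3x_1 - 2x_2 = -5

x_1 = -7/3, x_2 = -1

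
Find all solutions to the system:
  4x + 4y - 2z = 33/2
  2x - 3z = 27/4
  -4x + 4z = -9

Row-reduce the augmented matrix:
R1 ← R1 / (4).
R2 ← R2 − 2·R1.
R3 ← R3 + 4·R1.
R2 ← R2 / (-2).
R1 ← R1 − 1·R2.
R3 ← R3 − 4·R2.
R3 ← R3 / (-2).
R1 ← R1 + 3/2·R3.
R2 ← R2 − 1·R3.
Reading off the reduced rows gives x = 0, y = 3, z = -9/4.

x = 0, y = 3, z = -9/4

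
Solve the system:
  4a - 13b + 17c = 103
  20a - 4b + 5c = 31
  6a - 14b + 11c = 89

a = 0, b = -4, c = 3

Row-reduce the augmented matrix:
R1 ← R1 / (4).
R2 ← R2 − 20·R1.
R3 ← R3 − 6·R1.
R2 ← R2 / (61).
R1 ← R1 + 13/4·R2.
R3 ← R3 − 11/2·R2.
R3 ← R3 / (-889/122).
R1 ← R1 + 3/244·R3.
R2 ← R2 + 80/61·R3.
Reading off the reduced rows gives a = 0, b = -4, c = 3.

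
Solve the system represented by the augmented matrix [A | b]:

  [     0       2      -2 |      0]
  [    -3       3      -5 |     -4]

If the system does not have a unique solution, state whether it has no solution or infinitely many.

infinitely many solutions

Row-reduce:
Swap R1 and R2.
R1 ← R1 / (-3).
R2 ← R2 / (2).
R1 ← R1 + 1·R2.
Rank is 2 with 3 unknowns, leaving x_3 free.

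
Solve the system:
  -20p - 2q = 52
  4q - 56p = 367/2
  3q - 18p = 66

no solution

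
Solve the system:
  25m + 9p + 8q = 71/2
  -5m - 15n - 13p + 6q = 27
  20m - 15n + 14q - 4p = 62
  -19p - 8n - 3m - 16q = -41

no solution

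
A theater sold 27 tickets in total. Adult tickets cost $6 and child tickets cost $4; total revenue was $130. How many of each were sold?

Let a = adult tickets, c = child tickets.
  a + c = 27
  6a + 4c = 130
Row-reduce the augmented matrix:
R2 ← R2 − 6·R1.
R2 ← R2 / (-2).
R1 ← R1 − 1·R2.
Reading off the reduced rows gives a = 11, c = 16.

adult tickets: 11, child tickets: 16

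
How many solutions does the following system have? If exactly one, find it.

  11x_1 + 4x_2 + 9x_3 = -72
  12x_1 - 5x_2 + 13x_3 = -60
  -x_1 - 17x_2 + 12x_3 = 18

x_1 = -3, x_2 = -3, x_3 = -3

Row-reduce the augmented matrix:
R1 ← R1 / (11).
R2 ← R2 − 12·R1.
R3 ← R3 + 1·R1.
R2 ← R2 / (-103/11).
R1 ← R1 − 4/11·R2.
R3 ← R3 + 183/11·R2.
R3 ← R3 / (738/103).
R1 ← R1 − 97/103·R3.
R2 ← R2 + 35/103·R3.
Reading off the reduced rows gives x_1 = -3, x_2 = -3, x_3 = -3.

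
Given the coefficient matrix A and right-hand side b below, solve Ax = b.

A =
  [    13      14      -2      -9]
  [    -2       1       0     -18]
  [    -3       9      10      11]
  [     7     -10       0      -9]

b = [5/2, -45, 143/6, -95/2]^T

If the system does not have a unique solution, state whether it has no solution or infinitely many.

Row-reduce the augmented matrix:
R1 ← R1 / (13).
R2 ← R2 + 2·R1.
R3 ← R3 + 3·R1.
R4 ← R4 − 7·R1.
R2 ← R2 / (41/13).
R1 ← R1 − 14/13·R2.
R3 ← R3 − 159/13·R2.
R4 ← R4 + 228/13·R2.
R3 ← R3 / (440/41).
R1 ← R1 + 2/41·R3.
R2 ← R2 + 4/41·R3.
R4 ← R4 + 26/41·R3.
R4 ← R4 / (-5884/55).
R1 ← R1 − 347/55·R4.
R2 ← R2 + 296/55·R4.
R3 ← R3 − 431/55·R4.
Reading off the reduced rows gives x_1 = -1/2, x_2 = 2, x_3 = -5/2, x_4 = 8/3.

x_1 = -1/2, x_2 = 2, x_3 = -5/2, x_4 = 8/3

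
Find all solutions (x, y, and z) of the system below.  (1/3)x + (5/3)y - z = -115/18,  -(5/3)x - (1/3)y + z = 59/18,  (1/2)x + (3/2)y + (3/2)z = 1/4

x = 0, y = -7/3, z = 5/2

Row-reduce the augmented matrix:
R1 ← R1 / (1/3).
R2 ← R2 + 5/3·R1.
R3 ← R3 − 1/2·R1.
R2 ← R2 / (8).
R1 ← R1 − 5·R2.
R3 ← R3 + 1·R2.
R3 ← R3 / (5/2).
R1 ← R1 + 1/2·R3.
R2 ← R2 + 1/2·R3.
Reading off the reduced rows gives x = 0, y = -7/3, z = 5/2.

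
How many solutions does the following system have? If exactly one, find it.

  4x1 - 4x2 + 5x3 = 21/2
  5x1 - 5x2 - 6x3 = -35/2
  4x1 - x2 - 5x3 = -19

Row-reduce the augmented matrix:
R1 ← R1 / (4).
R2 ← R2 − 5·R1.
R3 ← R3 − 4·R1.
Swap R2 and R3.
R2 ← R2 / (3).
R1 ← R1 + 1·R2.
R3 ← R3 / (-49/4).
R1 ← R1 + 25/12·R3.
R2 ← R2 + 10/3·R3.
Reading off the reduced rows gives x1 = -2, x2 = -3/2, x3 = 5/2.

x1 = -2, x2 = -3/2, x3 = 5/2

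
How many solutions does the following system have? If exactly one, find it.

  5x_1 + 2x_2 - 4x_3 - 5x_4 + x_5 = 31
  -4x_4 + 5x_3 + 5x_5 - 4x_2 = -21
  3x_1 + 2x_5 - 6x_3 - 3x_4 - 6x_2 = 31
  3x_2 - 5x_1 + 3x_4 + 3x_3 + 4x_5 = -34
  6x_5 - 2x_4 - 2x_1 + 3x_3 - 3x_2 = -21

Row-reduce the augmented matrix:
R1 ← R1 / (5).
R3 ← R3 − 3·R1.
R4 ← R4 + 5·R1.
R5 ← R5 + 2·R1.
R2 ← R2 / (-4).
R1 ← R1 − 2/5·R2.
R3 ← R3 + 36/5·R2.
R4 ← R4 − 5·R2.
R5 ← R5 + 11/5·R2.
R3 ← R3 / (-63/5).
R1 ← R1 + 3/10·R3.
R2 ← R2 + 5/4·R3.
R4 ← R4 − 21/4·R3.
R5 ← R5 + 27/20·R3.
R4 ← R4 / (-4).
R1 ← R1 + 11/7·R4.
R2 ← R2 − 2/7·R4.
R3 ← R3 + 4/7·R4.
R5 ← R5 + 18/7·R4.
R5 ← R5 / (-41/56).
R1 ← R1 + 257/112·R5.
R2 ← R2 − 41/504·R5.
R3 ← R3 + 139/252·R5.
R4 ← R4 + 97/48·R5.
Reading off the reduced rows gives x_1 = -3, x_2 = 0, x_3 = -5, x_4 = -6, x_5 = -4.

x_1 = -3, x_2 = 0, x_3 = -5, x_4 = -6, x_5 = -4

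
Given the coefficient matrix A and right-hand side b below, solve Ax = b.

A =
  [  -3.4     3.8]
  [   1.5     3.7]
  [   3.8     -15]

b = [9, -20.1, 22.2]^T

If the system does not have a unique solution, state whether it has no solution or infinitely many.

Row-reduce the augmented matrix:
R1 ← R1 / (-17/5).
R2 ← R2 − 3/2·R1.
R3 ← R3 − 19/5·R1.
R2 ← R2 / (457/85).
R1 ← R1 + 19/17·R2.
R3 ← R3 + 914/85·R2.
R3 reduces to 0 = 0, so the extra equation is consistent.
Reading off the reduced rows gives x_1 = -6, x_2 = -3.

x_1 = -6, x_2 = -3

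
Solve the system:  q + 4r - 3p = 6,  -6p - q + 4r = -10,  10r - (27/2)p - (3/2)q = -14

no solution

Row-reduce:
R1 ← R1 / (-3).
R2 ← R2 + 6·R1.
R3 ← R3 + 27/2·R1.
R2 ← R2 / (-3).
R1 ← R1 + 1/3·R2.
R3 ← R3 + 6·R2.
Row 3 reduces to 0 = 3, a contradiction. The system is inconsistent.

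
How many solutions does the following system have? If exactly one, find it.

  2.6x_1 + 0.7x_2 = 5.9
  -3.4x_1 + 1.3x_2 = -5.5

Row-reduce the augmented matrix:
R1 ← R1 / (13/5).
R2 ← R2 + 17/5·R1.
R2 ← R2 / (144/65).
R1 ← R1 − 7/26·R2.
Reading off the reduced rows gives x_1 = 2, x_2 = 1.

x_1 = 2, x_2 = 1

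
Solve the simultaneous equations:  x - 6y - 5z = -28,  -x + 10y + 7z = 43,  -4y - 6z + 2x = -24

no solution

Row-reduce:
R2 ← R2 + 1·R1.
R3 ← R3 − 2·R1.
R2 ← R2 / (4).
R1 ← R1 + 6·R2.
R3 ← R3 − 8·R2.
Row 3 reduces to 0 = 2, a contradiction. The system is inconsistent.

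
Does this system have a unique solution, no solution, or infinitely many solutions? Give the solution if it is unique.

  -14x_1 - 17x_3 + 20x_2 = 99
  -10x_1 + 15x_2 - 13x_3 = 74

Row-reduce:
R1 ← R1 / (-14).
R2 ← R2 + 10·R1.
R2 ← R2 / (5/7).
R1 ← R1 + 10/7·R2.
Rank is 2 with 3 unknowns, leaving x_3 free.

infinitely many solutions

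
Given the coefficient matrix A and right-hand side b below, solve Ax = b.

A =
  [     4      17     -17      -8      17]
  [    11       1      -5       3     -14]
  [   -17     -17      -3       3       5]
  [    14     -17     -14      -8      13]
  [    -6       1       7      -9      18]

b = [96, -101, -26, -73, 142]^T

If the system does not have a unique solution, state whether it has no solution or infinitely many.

x_1 = -3, x_2 = 4, x_3 = 3, x_4 = -5, x_5 = 3

Row-reduce the augmented matrix:
R1 ← R1 / (4).
R2 ← R2 − 11·R1.
R3 ← R3 + 17·R1.
R4 ← R4 − 14·R1.
R5 ← R5 + 6·R1.
R2 ← R2 / (-183/4).
R1 ← R1 − 17/4·R2.
R3 ← R3 − 221/4·R2.
R4 ← R4 + 153/2·R2.
R5 ← R5 − 53/2·R2.
R3 ← R3 / (-4544/183).
R1 ← R1 + 68/183·R3.
R2 ← R2 + 167/183·R3.
R4 ← R4 + 1483/61·R3.
R5 ← R5 − 1040/183·R3.
R4 ← R4 / (-23869/1136).
R1 ← R1 − 95/284·R4.
R2 ← R2 + 587/1136·R4.
R3 ← R3 − 37/1136·R4.
R5 ← R5 + 476/71·R4.
R5 ← R5 / (-683685/95476).
R1 ← R1 + 60649/95476·R5.
R2 ← R2 + 3627/47738·R5.
R3 ← R3 + 3675/47738·R5.
R4 ← R4 + 233007/95476·R5.
Reading off the reduced rows gives x_1 = -3, x_2 = 4, x_3 = 3, x_4 = -5, x_5 = 3.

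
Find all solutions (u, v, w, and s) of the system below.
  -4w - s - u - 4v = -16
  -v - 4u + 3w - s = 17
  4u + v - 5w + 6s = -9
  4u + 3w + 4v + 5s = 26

u = 0, v = -3, w = 6, s = 4

Row-reduce the augmented matrix:
R1 ← R1 / (-1).
R2 ← R2 + 4·R1.
R3 ← R3 − 4·R1.
R4 ← R4 − 4·R1.
R2 ← R2 / (15).
R1 ← R1 − 4·R2.
R3 ← R3 + 15·R2.
R4 ← R4 + 12·R2.
R3 ← R3 / (-2).
R1 ← R1 + 16/15·R3.
R2 ← R2 − 19/15·R3.
R4 ← R4 − 11/5·R3.
R4 ← R4 / (89/10).
R1 ← R1 + 37/15·R4.
R2 ← R2 − 101/30·R4.
R3 ← R3 + 5/2·R4.
Reading off the reduced rows gives u = 0, v = -3, w = 6, s = 4.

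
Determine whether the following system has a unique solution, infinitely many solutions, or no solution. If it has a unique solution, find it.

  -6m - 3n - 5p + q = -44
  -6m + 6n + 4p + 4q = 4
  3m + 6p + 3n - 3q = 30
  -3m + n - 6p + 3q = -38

Row-reduce the augmented matrix:
R1 ← R1 / (-6).
R2 ← R2 + 6·R1.
R3 ← R3 − 3·R1.
R4 ← R4 + 3·R1.
R2 ← R2 / (9).
R1 ← R1 − 1/2·R2.
R3 ← R3 − 3/2·R2.
R4 ← R4 − 5/2·R2.
R3 ← R3 / (2).
R1 ← R1 − 1/3·R3.
R2 ← R2 − 1·R3.
R4 ← R4 + 6·R3.
R4 ← R4 / (-22/3).
R1 ← R1 − 1/6·R4.
R2 ← R2 − 11/6·R4.
R3 ← R3 + 3/2·R4.
Reading off the reduced rows gives m = 4, n = -2, p = 6, q = 4.

m = 4, n = -2, p = 6, q = 4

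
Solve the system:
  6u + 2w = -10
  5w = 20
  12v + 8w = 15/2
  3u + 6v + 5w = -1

no solution

Row-reduce:
R1 ← R1 / (6).
R4 ← R4 − 3·R1.
Swap R2 and R3.
R2 ← R2 / (12).
R4 ← R4 − 6·R2.
R3 ← R3 / (5).
R1 ← R1 − 1/3·R3.
R2 ← R2 − 2/3·R3.
Row 4 reduces to 0 = 1/4, a contradiction. The system is inconsistent.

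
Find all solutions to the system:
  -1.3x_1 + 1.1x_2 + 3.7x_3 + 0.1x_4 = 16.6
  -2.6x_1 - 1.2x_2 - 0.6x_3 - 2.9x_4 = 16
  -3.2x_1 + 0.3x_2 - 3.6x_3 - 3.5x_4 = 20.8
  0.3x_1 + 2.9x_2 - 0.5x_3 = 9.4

x_1 = -4, x_2 = 4, x_3 = 2, x_4 = -4

Row-reduce the augmented matrix:
R1 ← R1 / (-13/10).
R2 ← R2 + 13/5·R1.
R3 ← R3 + 16/5·R1.
R4 ← R4 − 3/10·R1.
R2 ← R2 / (-17/5).
R1 ← R1 + 11/13·R2.
R3 ← R3 + 313/130·R2.
R4 ← R4 − 41/13·R2.
R3 ← R3 / (-7782/1105).
R1 ← R1 + 189/221·R3.
R2 ← R2 − 40/17·R3.
R4 ← R4 + 7809/1105·R3.
R4 ← R4 / (-67247/51880).
R1 ← R1 − 9161/10376·R4.
R2 ← R2 − 1021/2594·R4.
R3 ← R3 − 2285/10376·R4.
Reading off the reduced rows gives x_1 = -4, x_2 = 4, x_3 = 2, x_4 = -4.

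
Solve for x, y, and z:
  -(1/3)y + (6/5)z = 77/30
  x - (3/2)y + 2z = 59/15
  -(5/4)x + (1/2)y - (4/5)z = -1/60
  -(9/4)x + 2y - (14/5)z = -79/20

x = -5/3, y = -7/5, z = 7/4

Row-reduce the augmented matrix:
Swap R1 and R2.
R3 ← R3 + 5/4·R1.
R4 ← R4 + 9/4·R1.
R2 ← R2 / (-1/3).
R1 ← R1 + 3/2·R2.
R3 ← R3 + 11/8·R2.
R4 ← R4 + 11/8·R2.
R3 ← R3 / (-13/4).
R1 ← R1 + 17/5·R3.
R2 ← R2 + 18/5·R3.
R4 ← R4 + 13/4·R3.
R4 reduces to 0 = 0, so the extra equation is consistent.
Reading off the reduced rows gives x = -5/3, y = -7/5, z = 7/4.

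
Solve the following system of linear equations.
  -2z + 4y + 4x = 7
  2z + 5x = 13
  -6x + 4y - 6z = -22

no solution

Row-reduce:
R1 ← R1 / (4).
R2 ← R2 − 5·R1.
R3 ← R3 + 6·R1.
R2 ← R2 / (-5).
R1 ← R1 − 1·R2.
R3 ← R3 − 10·R2.
Row 3 reduces to 0 = -3, a contradiction. The system is inconsistent.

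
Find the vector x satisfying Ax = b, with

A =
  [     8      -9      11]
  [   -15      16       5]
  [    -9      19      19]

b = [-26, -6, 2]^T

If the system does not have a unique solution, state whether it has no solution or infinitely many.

x_1 = 4, x_2 = 4, x_3 = -2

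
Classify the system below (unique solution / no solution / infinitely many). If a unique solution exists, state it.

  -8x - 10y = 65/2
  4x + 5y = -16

no solution

Row-reduce:
R1 ← R1 / (-8).
R2 ← R2 − 4·R1.
Row 2 reduces to 0 = 1/4, a contradiction. The system is inconsistent.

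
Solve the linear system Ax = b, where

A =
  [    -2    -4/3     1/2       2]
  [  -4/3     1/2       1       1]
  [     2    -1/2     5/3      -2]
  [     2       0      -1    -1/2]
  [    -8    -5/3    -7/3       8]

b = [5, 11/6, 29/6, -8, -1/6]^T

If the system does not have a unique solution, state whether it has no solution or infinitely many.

no solution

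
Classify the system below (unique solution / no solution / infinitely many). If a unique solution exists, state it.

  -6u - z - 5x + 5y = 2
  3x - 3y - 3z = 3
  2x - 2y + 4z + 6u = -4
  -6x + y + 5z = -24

Row-reduce:
R1 ← R1 / (-5).
R2 ← R2 − 3·R1.
R3 ← R3 − 2·R1.
R4 ← R4 + 6·R1.
Swap R2 and R4.
R2 ← R2 / (-5).
R1 ← R1 + 1·R2.
R3 ← R3 / (18/5).
R1 ← R1 + 26/25·R3.
R2 ← R2 + 31/25·R3.
R4 ← R4 + 18/5·R3.
Row 4 reduces to 0 = 1, a contradiction. The system is inconsistent.

no solution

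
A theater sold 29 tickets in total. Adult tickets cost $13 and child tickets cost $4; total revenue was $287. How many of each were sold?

adult tickets: 19, child tickets: 10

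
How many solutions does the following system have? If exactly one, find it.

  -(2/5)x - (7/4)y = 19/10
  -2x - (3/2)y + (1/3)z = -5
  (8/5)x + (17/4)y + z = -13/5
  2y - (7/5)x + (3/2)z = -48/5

no solution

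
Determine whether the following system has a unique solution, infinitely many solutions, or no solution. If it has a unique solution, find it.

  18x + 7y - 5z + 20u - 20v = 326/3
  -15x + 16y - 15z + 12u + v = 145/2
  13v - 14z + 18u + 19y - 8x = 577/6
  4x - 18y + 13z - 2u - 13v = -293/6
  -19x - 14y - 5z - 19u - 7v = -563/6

x = 1, y = 2, z = -4/3, u = 3, v = -1/2

Row-reduce the augmented matrix:
R1 ← R1 / (18).
R2 ← R2 + 15·R1.
R3 ← R3 + 8·R1.
R4 ← R4 − 4·R1.
R5 ← R5 + 19·R1.
R2 ← R2 / (131/6).
R1 ← R1 − 7/18·R2.
R3 ← R3 − 199/9·R2.
R4 ← R4 + 176/9·R2.
R5 ← R5 + 119/18·R2.
R3 ← R3 / (1253/393).
R1 ← R1 − 25/393·R3.
R2 ← R2 + 115/131·R3.
R4 ← R4 + 1201/393·R3.
R5 ← R5 + 6320/393·R3.
R4 ← R4 / (21524/1253).
R1 ← R1 − 806/1253·R4.
R2 ← R2 − 906/1253·R4.
R3 ← R3 + 842/1253·R4.
R5 ← R5 + 19/1253·R4.
R5 ← R5 / (730787/10762).
R1 ← R1 + 5929/5381·R5.
R2 ← R2 − 26516/5381·R5.
R3 ← R3 − 32992/5381·R5.
R4 ← R4 + 2155/10762·R5.
Reading off the reduced rows gives x = 1, y = 2, z = -4/3, u = 3, v = -1/2.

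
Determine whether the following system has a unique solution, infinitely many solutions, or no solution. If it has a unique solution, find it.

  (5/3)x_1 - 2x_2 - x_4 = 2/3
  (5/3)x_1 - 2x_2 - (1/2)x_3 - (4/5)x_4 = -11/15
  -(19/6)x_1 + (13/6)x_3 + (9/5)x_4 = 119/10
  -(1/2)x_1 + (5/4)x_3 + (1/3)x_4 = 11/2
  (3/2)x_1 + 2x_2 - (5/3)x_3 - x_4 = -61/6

no solution

Row-reduce:
R1 ← R1 / (5/3).
R2 ← R2 − 5/3·R1.
R3 ← R3 + 19/6·R1.
R4 ← R4 + 1/2·R1.
R5 ← R5 − 3/2·R1.
Swap R2 and R3.
R2 ← R2 / (-19/5).
R1 ← R1 + 6/5·R2.
R4 ← R4 + 3/5·R2.
R5 ← R5 − 19/5·R2.
R3 ← R3 / (-1/2).
R1 ← R1 + 13/19·R3.
R2 ← R2 + 65/114·R3.
R4 ← R4 − 69/76·R3.
R5 ← R5 − 1/2·R3.
R4 ← R4 / (47/114).
R1 ← R1 + 16/19·R4.
R2 ← R2 + 23/114·R4.
R3 ← R3 + 2/5·R4.
Row 5 reduces to 0 = 1, a contradiction. The system is inconsistent.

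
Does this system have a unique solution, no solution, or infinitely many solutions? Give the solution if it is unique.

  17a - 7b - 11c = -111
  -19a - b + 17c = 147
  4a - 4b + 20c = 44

a = -5, b = -1, c = 3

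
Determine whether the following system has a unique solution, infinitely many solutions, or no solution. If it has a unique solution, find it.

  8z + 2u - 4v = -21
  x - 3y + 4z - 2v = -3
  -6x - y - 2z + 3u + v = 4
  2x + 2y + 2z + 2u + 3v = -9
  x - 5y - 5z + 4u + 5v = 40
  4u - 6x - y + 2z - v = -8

Row-reduce:
Swap R1 and R2.
R3 ← R3 + 6·R1.
R4 ← R4 − 2·R1.
R5 ← R5 − 1·R1.
R6 ← R6 + 6·R1.
Swap R2 and R3.
R2 ← R2 / (-19).
R1 ← R1 + 3·R2.
R4 ← R4 − 8·R2.
R5 ← R5 + 2·R2.
R6 ← R6 + 19·R2.
R3 ← R3 / (8).
R1 ← R1 − 10/19·R3.
R2 ← R2 + 22/19·R3.
R4 ← R4 − 62/19·R3.
R5 ← R5 + 215/19·R3.
R6 ← R6 − 4·R3.
R4 ← R4 / (93/38).
R1 ← R1 + 23/38·R4.
R2 ← R2 − 5/38·R4.
R3 ← R3 − 1/4·R4.
R5 ← R5 − 495/76·R4.
R5 ← R5 / (-505/62).
R1 ← R1 − 92/93·R5.
R2 ← R2 + 20/93·R5.
R3 ← R3 + 169/186·R5.
R4 ← R4 − 152/93·R5.
Row 6 reduces to 0 = -3/2, a contradiction. The system is inconsistent.

no solution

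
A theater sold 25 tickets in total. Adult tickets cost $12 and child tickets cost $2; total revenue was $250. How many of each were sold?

Let a = adult tickets, c = child tickets.
  a + c = 25
  2c + 12a = 250
Row-reduce the augmented matrix:
R2 ← R2 − 12·R1.
R2 ← R2 / (-10).
R1 ← R1 − 1·R2.
Reading off the reduced rows gives a = 20, c = 5.

adult tickets: 20, child tickets: 5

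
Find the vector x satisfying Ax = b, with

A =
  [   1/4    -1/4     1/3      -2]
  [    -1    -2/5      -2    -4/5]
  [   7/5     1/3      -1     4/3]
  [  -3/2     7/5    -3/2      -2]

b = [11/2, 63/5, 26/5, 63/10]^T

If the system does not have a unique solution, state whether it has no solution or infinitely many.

x_1 = 3, x_2 = -3, x_3 = -6, x_4 = -3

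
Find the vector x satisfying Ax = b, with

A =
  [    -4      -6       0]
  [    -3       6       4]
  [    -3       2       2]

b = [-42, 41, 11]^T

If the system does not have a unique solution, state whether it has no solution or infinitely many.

x_1 = 3, x_2 = 5, x_3 = 5

Row-reduce the augmented matrix:
R1 ← R1 / (-4).
R2 ← R2 + 3·R1.
R3 ← R3 + 3·R1.
R2 ← R2 / (21/2).
R1 ← R1 − 3/2·R2.
R3 ← R3 − 13/2·R2.
R3 ← R3 / (-10/21).
R1 ← R1 + 4/7·R3.
R2 ← R2 − 8/21·R3.
Reading off the reduced rows gives x_1 = 3, x_2 = 5, x_3 = 5.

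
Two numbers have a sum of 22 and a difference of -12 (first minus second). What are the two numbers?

first number: 5, second number: 17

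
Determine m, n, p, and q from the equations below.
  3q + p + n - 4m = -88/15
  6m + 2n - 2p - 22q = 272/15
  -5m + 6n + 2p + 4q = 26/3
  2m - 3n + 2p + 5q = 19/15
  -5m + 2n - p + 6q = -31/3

m = 14/5, n = 3, p = 7/3, q = 0

Row-reduce the augmented matrix:
R1 ← R1 / (-4).
R2 ← R2 − 6·R1.
R3 ← R3 + 5·R1.
R4 ← R4 − 2·R1.
R5 ← R5 + 5·R1.
R2 ← R2 / (7/2).
R1 ← R1 + 1/4·R2.
R3 ← R3 − 19/4·R2.
R4 ← R4 + 5/2·R2.
R5 ← R5 − 3/4·R2.
R3 ← R3 / (10/7).
R1 ← R1 + 2/7·R3.
R2 ← R2 + 1/7·R3.
R4 ← R4 − 15/7·R3.
R5 ← R5 + 15/7·R3.
R4 ← R4 / (-42).
R1 ← R1 − 14/5·R4.
R2 ← R2 + 13/5·R4.
R3 ← R3 − 84/5·R4.
R5 ← R5 − 42·R4.
R5 reduces to 0 = 0, so the extra equation is consistent.
Reading off the reduced rows gives m = 14/5, n = 3, p = 7/3, q = 0.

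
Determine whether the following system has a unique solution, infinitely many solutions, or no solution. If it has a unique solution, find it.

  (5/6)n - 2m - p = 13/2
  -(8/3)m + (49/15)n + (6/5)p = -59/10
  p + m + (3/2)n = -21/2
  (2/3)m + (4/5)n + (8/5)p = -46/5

no solution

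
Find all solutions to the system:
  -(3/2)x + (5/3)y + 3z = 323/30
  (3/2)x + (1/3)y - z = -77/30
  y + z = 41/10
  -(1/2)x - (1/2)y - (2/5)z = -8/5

Row-reduce the augmented matrix:
R1 ← R1 / (-3/2).
R2 ← R2 − 3/2·R1.
R4 ← R4 + 1/2·R1.
R2 ← R2 / (2).
R1 ← R1 + 10/9·R2.
R3 ← R3 − 1·R2.
R4 ← R4 + 19/18·R2.
Swap R3 and R4.
R3 ← R3 / (-31/90).
R1 ← R1 + 8/9·R3.
R2 ← R2 − 1·R3.
R4 reduces to 0 = 0, so the extra equation is consistent.
Reading off the reduced rows gives x = -2/5, y = 8/5, z = 5/2.

x = -2/5, y = 8/5, z = 5/2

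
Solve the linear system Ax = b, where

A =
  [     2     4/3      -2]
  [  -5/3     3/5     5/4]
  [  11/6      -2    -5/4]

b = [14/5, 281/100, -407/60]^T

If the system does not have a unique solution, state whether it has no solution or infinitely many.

x_1 = -2, x_2 = 13/5, x_3 = -5/3

Row-reduce the augmented matrix:
R1 ← R1 / (2).
R2 ← R2 + 5/3·R1.
R3 ← R3 − 11/6·R1.
R2 ← R2 / (77/45).
R1 ← R1 − 2/3·R2.
R3 ← R3 + 29/9·R2.
R3 ← R3 / (-31/154).
R1 ← R1 + 129/154·R3.
R2 ← R2 + 75/308·R3.
Reading off the reduced rows gives x_1 = -2, x_2 = 13/5, x_3 = -5/3.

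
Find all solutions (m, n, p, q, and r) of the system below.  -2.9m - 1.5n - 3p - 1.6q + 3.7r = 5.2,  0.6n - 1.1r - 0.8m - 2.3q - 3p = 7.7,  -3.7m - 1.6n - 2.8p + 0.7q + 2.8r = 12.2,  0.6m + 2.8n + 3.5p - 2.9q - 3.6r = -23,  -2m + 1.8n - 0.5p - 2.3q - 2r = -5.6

m = 0, n = -5, p = -4, q = 2, r = -3

Row-reduce the augmented matrix:
R1 ← R1 / (-29/10).
R2 ← R2 + 4/5·R1.
R3 ← R3 + 37/10·R1.
R4 ← R4 − 3/5·R1.
R5 ← R5 + 2·R1.
R2 ← R2 / (147/145).
R1 ← R1 − 15/29·R2.
R3 ← R3 − 91/290·R2.
R4 ← R4 − 361/145·R2.
R5 ← R5 − 411/145·R2.
R3 ← R3 / (17/10).
R1 ← R1 − 15/7·R3.
R2 ← R2 + 15/7·R3.
R4 ← R4 − 115/14·R3.
R5 ← R5 − 107/14·R3.
R4 ← R4 / (-20981/1428).
R1 ← R1 + 319/119·R4.
R2 ← R2 − 838/357·R4.
R3 ← R3 − 199/102·R4.
R5 ← R5 + 15581/1428·R4.
R5 ← R5 / (559768/734335).
R1 ← R1 + 108581/734335·R5.
R2 ← R2 + 1711216/734335·R5.
R3 ← R3 − 280997/734335·R5.
R4 ← R4 + 423951/734335·R5.
Reading off the reduced rows gives m = 0, n = -5, p = -4, q = 2, r = -3.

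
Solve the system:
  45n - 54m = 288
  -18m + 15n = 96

infinitely many solutions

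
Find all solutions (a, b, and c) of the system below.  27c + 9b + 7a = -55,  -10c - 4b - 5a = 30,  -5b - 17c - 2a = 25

infinitely many solutions

Row-reduce:
R1 ← R1 / (7).
R2 ← R2 + 5·R1.
R3 ← R3 + 2·R1.
R2 ← R2 / (17/7).
R1 ← R1 − 9/7·R2.
R3 ← R3 + 17/7·R2.
Rank is 2 with 3 unknowns, leaving c free.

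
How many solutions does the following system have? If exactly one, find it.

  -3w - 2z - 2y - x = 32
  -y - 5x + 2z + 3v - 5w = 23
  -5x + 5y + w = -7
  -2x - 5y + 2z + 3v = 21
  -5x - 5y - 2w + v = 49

x = -4, y = -5, z = -6, w = -2, v = 0

Row-reduce the augmented matrix:
R1 ← R1 / (-1).
R2 ← R2 + 5·R1.
R3 ← R3 + 5·R1.
R4 ← R4 + 2·R1.
R5 ← R5 + 5·R1.
R2 ← R2 / (9).
R1 ← R1 − 2·R2.
R3 ← R3 − 15·R2.
R4 ← R4 + 1·R2.
R5 ← R5 − 5·R2.
R3 ← R3 / (-10).
R1 ← R1 + 2/3·R3.
R2 ← R2 − 4/3·R3.
R4 ← R4 − 22/3·R3.
R5 ← R5 − 10/3·R3.
R4 ← R4 / (298/45).
R1 ← R1 − 37/45·R4.
R2 ← R2 − 46/45·R4.
R3 ← R3 − 1/15·R4.
R5 ← R5 − 65/9·R4.
R5 ← R5 / (-587/298).
R1 ← R1 + 87/298·R5.
R2 ← R2 + 42/149·R5.
R3 ← R3 − 75/149·R5.
R4 ← R4 + 15/298·R5.
Reading off the reduced rows gives x = -4, y = -5, z = -6, w = -2, v = 0.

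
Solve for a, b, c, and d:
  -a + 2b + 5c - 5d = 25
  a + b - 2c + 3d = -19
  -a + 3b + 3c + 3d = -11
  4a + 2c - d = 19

a = 2, b = -4, c = 4, d = -3

Row-reduce the augmented matrix:
R1 ← R1 / (-1).
R2 ← R2 − 1·R1.
R3 ← R3 + 1·R1.
R4 ← R4 − 4·R1.
R2 ← R2 / (3).
R1 ← R1 + 2·R2.
R3 ← R3 − 1·R2.
R4 ← R4 − 8·R2.
R3 ← R3 / (-3).
R1 ← R1 + 3·R3.
R2 ← R2 − 1·R3.
R4 ← R4 − 14·R3.
R4 ← R4 / (223/9).
R1 ← R1 + 5·R4.
R2 ← R2 − 20/9·R4.
R3 ← R3 + 26/9·R4.
Reading off the reduced rows gives a = 2, b = -4, c = 4, d = -3.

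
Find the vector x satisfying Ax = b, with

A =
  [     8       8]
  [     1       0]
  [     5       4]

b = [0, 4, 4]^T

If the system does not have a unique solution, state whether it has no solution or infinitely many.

x_1 = 4, x_2 = -4

Row-reduce the augmented matrix:
R1 ← R1 / (8).
R2 ← R2 − 1·R1.
R3 ← R3 − 5·R1.
R2 ← R2 / (-1).
R1 ← R1 − 1·R2.
R3 ← R3 + 1·R2.
R3 reduces to 0 = 0, so the extra equation is consistent.
Reading off the reduced rows gives x_1 = 4, x_2 = -4.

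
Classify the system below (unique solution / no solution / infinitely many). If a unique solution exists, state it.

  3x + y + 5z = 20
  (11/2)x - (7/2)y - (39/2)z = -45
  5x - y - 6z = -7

Row-reduce:
R1 ← R1 / (3).
R2 ← R2 − 11/2·R1.
R3 ← R3 − 5·R1.
R2 ← R2 / (-16/3).
R1 ← R1 − 1/3·R2.
R3 ← R3 + 8/3·R2.
Row 3 reduces to 0 = 1/2, a contradiction. The system is inconsistent.

no solution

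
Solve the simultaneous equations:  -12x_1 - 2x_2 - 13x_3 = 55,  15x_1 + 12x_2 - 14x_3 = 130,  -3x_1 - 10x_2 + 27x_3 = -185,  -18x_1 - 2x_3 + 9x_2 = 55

x_1 = 0, x_2 = 5, x_3 = -5

Row-reduce the augmented matrix:
R1 ← R1 / (-12).
R2 ← R2 − 15·R1.
R3 ← R3 + 3·R1.
R4 ← R4 + 18·R1.
R2 ← R2 / (19/2).
R1 ← R1 − 1/6·R2.
R3 ← R3 + 19/2·R2.
R4 ← R4 − 12·R2.
Swap R3 and R4.
R3 ← R3 / (2117/38).
R1 ← R1 − 92/57·R3.
R2 ← R2 + 121/38·R3.
R4 reduces to 0 = 0, so the extra equation is consistent.
Reading off the reduced rows gives x_1 = 0, x_2 = 5, x_3 = -5.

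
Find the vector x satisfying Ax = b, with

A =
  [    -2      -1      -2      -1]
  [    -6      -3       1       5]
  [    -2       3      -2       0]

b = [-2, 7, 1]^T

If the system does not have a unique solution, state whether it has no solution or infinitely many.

infinitely many solutions

Row-reduce:
R1 ← R1 / (-2).
R2 ← R2 + 6·R1.
R3 ← R3 + 2·R1.
Swap R2 and R3.
R2 ← R2 / (4).
R1 ← R1 − 1/2·R2.
R3 ← R3 / (7).
R1 ← R1 − 1·R3.
Rank is 3 with 4 unknowns, leaving x_4 free.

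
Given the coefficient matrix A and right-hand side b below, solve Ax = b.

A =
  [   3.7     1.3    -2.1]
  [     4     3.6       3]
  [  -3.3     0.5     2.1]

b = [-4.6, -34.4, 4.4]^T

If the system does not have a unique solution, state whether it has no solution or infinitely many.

Row-reduce the augmented matrix:
R1 ← R1 / (37/10).
R2 ← R2 − 4·R1.
R3 ← R3 + 33/10·R1.
R2 ← R2 / (406/185).
R1 ← R1 − 13/37·R2.
R3 ← R3 − 307/185·R2.
R3 ← R3 / (-7629/2030).
R1 ← R1 + 573/406·R3.
R2 ← R2 − 975/406·R3.
Reading off the reduced rows gives x_1 = -5, x_2 = 1, x_3 = -6.

x_1 = -5, x_2 = 1, x_3 = -6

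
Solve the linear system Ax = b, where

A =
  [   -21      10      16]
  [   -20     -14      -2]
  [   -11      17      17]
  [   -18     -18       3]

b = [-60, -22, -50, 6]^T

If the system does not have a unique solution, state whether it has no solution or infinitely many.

no solution

Row-reduce:
R1 ← R1 / (-21).
R2 ← R2 + 20·R1.
R3 ← R3 + 11·R1.
R4 ← R4 + 18·R1.
R2 ← R2 / (-494/21).
R1 ← R1 + 10/21·R2.
R3 ← R3 − 247/21·R2.
R4 ← R4 + 186/7·R2.
Swap R3 and R4.
R3 ← R3 / (2163/247).
R1 ← R1 + 102/247·R3.
R2 ← R2 − 181/247·R3.
Row 4 reduces to 0 = -1, a contradiction. The system is inconsistent.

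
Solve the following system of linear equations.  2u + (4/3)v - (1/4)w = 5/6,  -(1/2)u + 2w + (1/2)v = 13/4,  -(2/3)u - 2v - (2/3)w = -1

Row-reduce the augmented matrix:
R1 ← R1 / (2).
R2 ← R2 + 1/2·R1.
R3 ← R3 + 2/3·R1.
R2 ← R2 / (5/6).
R1 ← R1 − 2/3·R2.
R3 ← R3 + 14/9·R2.
R3 ← R3 / (43/15).
R1 ← R1 + 67/40·R3.
R2 ← R2 − 93/40·R3.
Reading off the reduced rows gives u = 1, v = -1/2, w = 2.

u = 1, v = -1/2, w = 2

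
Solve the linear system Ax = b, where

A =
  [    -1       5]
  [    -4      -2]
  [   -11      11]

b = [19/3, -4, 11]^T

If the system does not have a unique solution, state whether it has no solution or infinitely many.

Row-reduce the augmented matrix:
R1 ← R1 / (-1).
R2 ← R2 + 4·R1.
R3 ← R3 + 11·R1.
R2 ← R2 / (-22).
R1 ← R1 + 5·R2.
R3 ← R3 + 44·R2.
R3 reduces to 0 = 0, so the extra equation is consistent.
Reading off the reduced rows gives x_1 = 1/3, x_2 = 4/3.

x_1 = 1/3, x_2 = 4/3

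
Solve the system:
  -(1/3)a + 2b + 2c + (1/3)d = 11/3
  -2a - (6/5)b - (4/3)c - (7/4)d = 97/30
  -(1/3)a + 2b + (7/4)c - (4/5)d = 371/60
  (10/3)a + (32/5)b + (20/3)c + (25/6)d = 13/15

Row-reduce:
R1 ← R1 / (-1/3).
R2 ← R2 + 2·R1.
R3 ← R3 + 1/3·R1.
R4 ← R4 − 10/3·R1.
R2 ← R2 / (-66/5).
R1 ← R1 + 6·R2.
R4 ← R4 − 132/5·R2.
R3 ← R3 / (-1/4).
R1 ← R1 − 2/33·R3.
R2 ← R2 − 100/99·R3.
Rank is 3 with 4 unknowns, leaving d free.

infinitely many solutions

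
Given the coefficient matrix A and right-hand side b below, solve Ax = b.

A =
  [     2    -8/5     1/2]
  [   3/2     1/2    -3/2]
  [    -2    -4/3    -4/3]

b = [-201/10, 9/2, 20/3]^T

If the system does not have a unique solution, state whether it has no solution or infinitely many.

Row-reduce the augmented matrix:
R1 ← R1 / (2).
R2 ← R2 − 3/2·R1.
R3 ← R3 + 2·R1.
R2 ← R2 / (17/10).
R1 ← R1 + 4/5·R2.
R3 ← R3 + 44/15·R2.
R3 ← R3 / (-415/102).
R1 ← R1 + 43/68·R3.
R2 ← R2 + 75/68·R3.
Reading off the reduced rows gives x_1 = -4, x_2 = 6, x_3 = -5.

x_1 = -4, x_2 = 6, x_3 = -5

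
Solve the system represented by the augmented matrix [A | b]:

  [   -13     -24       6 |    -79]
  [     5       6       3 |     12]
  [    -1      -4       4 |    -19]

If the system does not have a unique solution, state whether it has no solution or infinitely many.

Row-reduce:
R1 ← R1 / (-13).
R2 ← R2 − 5·R1.
R3 ← R3 + 1·R1.
R2 ← R2 / (-42/13).
R1 ← R1 − 24/13·R2.
R3 ← R3 + 28/13·R2.
Row 3 reduces to 0 = -2/3, a contradiction. The system is inconsistent.

no solution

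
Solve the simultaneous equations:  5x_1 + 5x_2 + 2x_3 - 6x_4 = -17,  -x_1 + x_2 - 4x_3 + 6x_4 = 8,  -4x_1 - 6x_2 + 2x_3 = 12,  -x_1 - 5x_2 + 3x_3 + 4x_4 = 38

no solution

Row-reduce:
R1 ← R1 / (5).
R2 ← R2 + 1·R1.
R3 ← R3 + 4·R1.
R4 ← R4 + 1·R1.
R2 ← R2 / (2).
R1 ← R1 − 1·R2.
R3 ← R3 + 2·R2.
R4 ← R4 + 4·R2.
Swap R3 and R4.
R3 ← R3 / (-19/5).
R1 ← R1 − 11/5·R3.
R2 ← R2 + 9/5·R3.
Row 4 reduces to 0 = 3, a contradiction. The system is inconsistent.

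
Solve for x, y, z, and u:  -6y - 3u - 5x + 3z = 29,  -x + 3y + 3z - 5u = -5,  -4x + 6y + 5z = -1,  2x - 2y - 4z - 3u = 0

Row-reduce the augmented matrix:
R1 ← R1 / (-5).
R2 ← R2 + 1·R1.
R3 ← R3 + 4·R1.
R4 ← R4 − 2·R1.
R2 ← R2 / (21/5).
R1 ← R1 − 6/5·R2.
R3 ← R3 − 54/5·R2.
R4 ← R4 + 22/5·R2.
R3 ← R3 / (-25/7).
R1 ← R1 + 9/7·R3.
R2 ← R2 − 4/7·R3.
R4 ← R4 + 2/7·R3.
R4 ← R4 / (-743/75).
R1 ← R1 + 77/25·R4.
R2 ← R2 − 86/75·R4.
R3 ← R3 + 96/25·R4.
Reading off the reduced rows gives x = -4, y = -2, z = -1, u = 0.

x = -4, y = -2, z = -1, u = 0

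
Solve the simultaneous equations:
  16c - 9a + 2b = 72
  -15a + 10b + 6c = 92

infinitely many solutions

Row-reduce:
R1 ← R1 / (-9).
R2 ← R2 + 15·R1.
R2 ← R2 / (20/3).
R1 ← R1 + 2/9·R2.
Rank is 2 with 3 unknowns, leaving c free.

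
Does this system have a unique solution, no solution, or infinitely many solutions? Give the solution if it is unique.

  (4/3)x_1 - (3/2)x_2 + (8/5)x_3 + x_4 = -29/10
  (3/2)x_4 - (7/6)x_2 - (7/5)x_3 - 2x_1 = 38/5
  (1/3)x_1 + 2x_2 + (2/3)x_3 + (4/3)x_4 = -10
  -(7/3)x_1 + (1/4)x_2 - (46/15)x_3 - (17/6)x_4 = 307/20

no solution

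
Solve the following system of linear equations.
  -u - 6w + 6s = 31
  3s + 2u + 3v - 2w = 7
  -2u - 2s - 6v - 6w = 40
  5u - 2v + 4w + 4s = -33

u = -1, v = 0, w = -6, s = -1

Row-reduce the augmented matrix:
R1 ← R1 / (-1).
R2 ← R2 − 2·R1.
R3 ← R3 + 2·R1.
R4 ← R4 − 5·R1.
R2 ← R2 / (3).
R3 ← R3 + 6·R2.
R4 ← R4 + 2·R2.
R3 ← R3 / (-22).
R1 ← R1 − 6·R3.
R2 ← R2 + 14/3·R3.
R4 ← R4 + 106/3·R3.
R4 ← R4 / (604/33).
R1 ← R1 + 18/11·R4.
R2 ← R2 − 53/33·R4.
R3 ← R3 + 8/11·R4.
Reading off the reduced rows gives u = -1, v = 0, w = -6, s = -1.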